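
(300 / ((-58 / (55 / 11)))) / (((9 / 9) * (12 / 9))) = -1125 / 58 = -19.40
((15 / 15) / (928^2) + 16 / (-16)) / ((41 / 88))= -9473013 / 4413568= -2.15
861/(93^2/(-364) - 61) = -313404/30853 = -10.16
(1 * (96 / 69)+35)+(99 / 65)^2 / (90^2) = 353635283 / 9717500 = 36.39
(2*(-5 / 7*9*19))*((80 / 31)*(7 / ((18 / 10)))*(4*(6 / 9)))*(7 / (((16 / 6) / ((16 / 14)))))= -608000 / 31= -19612.90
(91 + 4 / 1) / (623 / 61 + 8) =5795 / 1111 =5.22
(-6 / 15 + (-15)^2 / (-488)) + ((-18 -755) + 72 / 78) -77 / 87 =-2135473031 / 2759640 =-773.82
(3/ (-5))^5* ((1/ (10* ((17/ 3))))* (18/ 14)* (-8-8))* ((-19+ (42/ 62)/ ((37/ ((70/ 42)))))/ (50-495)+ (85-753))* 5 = -94.28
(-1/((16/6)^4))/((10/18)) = -729/20480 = -0.04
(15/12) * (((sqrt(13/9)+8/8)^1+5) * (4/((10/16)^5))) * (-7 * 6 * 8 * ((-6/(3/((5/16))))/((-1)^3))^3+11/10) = -79558656/3125 - 13259776 * sqrt(13)/9375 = -30558.38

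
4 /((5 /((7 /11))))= 28 /55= 0.51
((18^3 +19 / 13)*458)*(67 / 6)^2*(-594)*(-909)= 2338474303232595 / 13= 179882638710199.62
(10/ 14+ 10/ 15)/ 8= 29/ 168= 0.17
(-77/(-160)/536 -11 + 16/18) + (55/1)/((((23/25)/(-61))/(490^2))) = -15543613187479741/17752320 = -875582075.33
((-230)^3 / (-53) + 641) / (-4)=-57551.76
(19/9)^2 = 361/81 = 4.46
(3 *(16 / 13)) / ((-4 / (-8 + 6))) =24 / 13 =1.85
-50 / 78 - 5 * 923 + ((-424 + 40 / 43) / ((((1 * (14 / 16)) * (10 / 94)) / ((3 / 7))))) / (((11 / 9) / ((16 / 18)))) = -6032.26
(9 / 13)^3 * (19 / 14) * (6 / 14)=41553 / 215306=0.19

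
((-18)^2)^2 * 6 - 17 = 629839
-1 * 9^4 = -6561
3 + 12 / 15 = 19 / 5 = 3.80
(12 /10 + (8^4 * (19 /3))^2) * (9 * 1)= 6056574986.80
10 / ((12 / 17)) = 14.17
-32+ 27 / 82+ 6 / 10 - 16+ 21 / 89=-46.83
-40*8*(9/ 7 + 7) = -18560/ 7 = -2651.43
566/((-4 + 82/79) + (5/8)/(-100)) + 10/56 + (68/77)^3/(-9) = -117518355269207/616631818572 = -190.58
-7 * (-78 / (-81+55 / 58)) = -31668 / 4643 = -6.82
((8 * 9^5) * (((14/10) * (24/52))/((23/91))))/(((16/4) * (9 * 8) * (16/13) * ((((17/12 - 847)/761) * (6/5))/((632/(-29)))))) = 753776290449/13536098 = 55686.38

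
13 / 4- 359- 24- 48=-1711 / 4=-427.75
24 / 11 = 2.18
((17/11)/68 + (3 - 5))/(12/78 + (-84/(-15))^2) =-9425/150216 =-0.06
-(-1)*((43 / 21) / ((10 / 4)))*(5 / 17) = 86 / 357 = 0.24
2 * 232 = 464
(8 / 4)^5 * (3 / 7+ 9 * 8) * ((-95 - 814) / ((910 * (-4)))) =141804 / 245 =578.79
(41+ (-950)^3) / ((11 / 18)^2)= -277789486716 / 121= -2295780881.95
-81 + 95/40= -629/8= -78.62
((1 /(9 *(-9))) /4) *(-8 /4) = 1 /162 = 0.01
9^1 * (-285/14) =-2565/14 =-183.21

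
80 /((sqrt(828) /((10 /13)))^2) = 2000 /34983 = 0.06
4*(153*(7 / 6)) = 714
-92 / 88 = -23 / 22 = -1.05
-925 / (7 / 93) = -86025 / 7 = -12289.29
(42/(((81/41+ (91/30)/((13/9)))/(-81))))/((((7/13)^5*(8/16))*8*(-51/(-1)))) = -2055106755/22735069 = -90.39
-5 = -5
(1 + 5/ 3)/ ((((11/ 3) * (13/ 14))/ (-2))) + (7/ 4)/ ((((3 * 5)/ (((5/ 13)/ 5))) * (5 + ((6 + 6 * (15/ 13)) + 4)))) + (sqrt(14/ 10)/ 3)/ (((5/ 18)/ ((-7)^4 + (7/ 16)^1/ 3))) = -3829399/ 2445300 + 23051 * sqrt(35)/ 40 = 3407.72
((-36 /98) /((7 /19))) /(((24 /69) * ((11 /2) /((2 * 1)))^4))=-251712 /5021863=-0.05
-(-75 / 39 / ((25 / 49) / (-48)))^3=-13011038208 / 2197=-5922183.98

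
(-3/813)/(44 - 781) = 1/199727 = 0.00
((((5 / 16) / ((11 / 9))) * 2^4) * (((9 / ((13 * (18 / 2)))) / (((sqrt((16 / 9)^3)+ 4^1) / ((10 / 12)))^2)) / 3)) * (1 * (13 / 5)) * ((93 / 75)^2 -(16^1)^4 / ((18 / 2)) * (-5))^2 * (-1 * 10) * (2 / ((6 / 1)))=-41946582705205201 / 2033900000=-20623719.31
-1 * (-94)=94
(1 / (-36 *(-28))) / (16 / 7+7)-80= -748799 / 9360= -80.00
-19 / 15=-1.27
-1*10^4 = -10000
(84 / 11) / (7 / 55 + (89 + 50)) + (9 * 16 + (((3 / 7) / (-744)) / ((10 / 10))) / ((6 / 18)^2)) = 478384455 / 3320968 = 144.05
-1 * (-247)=247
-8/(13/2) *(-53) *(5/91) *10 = 35.84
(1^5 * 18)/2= 9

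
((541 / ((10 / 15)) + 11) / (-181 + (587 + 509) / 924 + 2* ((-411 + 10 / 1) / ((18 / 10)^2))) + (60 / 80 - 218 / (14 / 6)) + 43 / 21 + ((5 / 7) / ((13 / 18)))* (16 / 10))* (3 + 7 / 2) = -264783088399 / 447778632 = -591.33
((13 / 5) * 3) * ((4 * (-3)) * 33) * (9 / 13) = -10692 / 5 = -2138.40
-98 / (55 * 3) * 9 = -294 / 55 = -5.35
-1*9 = -9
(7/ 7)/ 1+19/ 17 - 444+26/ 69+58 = -449852/ 1173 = -383.51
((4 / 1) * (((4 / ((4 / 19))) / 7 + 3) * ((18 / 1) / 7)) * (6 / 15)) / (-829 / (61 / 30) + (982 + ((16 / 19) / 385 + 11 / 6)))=440605440 / 10797280907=0.04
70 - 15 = 55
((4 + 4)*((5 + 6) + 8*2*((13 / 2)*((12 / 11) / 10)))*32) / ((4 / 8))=629248 / 55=11440.87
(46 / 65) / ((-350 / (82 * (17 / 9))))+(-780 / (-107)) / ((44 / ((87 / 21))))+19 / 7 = 372026276 / 120495375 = 3.09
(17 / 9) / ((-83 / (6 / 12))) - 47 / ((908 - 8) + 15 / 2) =-57097 / 903870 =-0.06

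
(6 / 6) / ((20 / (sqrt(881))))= sqrt(881) / 20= 1.48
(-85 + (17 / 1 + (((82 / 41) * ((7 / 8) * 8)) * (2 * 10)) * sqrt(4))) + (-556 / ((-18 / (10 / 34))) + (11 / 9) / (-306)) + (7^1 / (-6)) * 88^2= -23501495 / 2754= -8533.59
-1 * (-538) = 538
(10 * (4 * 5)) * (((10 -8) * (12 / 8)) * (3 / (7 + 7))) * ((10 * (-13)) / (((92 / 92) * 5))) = -23400 / 7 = -3342.86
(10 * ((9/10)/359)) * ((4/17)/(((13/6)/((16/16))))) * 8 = 1728/79339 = 0.02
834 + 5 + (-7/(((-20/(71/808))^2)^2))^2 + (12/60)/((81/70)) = 316131148789332389093258101506314425409/376717565091079156670241177600000000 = 839.17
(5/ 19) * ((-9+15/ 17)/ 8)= -345/ 1292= -0.27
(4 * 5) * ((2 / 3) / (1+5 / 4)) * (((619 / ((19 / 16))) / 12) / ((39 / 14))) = 5546240 / 60021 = 92.40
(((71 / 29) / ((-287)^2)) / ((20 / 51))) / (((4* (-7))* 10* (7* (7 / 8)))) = -0.00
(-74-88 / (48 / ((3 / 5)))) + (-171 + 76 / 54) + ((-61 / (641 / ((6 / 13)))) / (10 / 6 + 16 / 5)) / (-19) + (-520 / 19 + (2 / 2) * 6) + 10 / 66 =-9127826308057 / 34326876870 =-265.91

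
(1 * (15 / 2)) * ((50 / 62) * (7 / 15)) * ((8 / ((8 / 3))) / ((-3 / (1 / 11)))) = -175 / 682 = -0.26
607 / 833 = 0.73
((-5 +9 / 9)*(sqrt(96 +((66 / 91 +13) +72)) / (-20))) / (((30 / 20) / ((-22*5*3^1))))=-44*sqrt(1504867) / 91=-593.14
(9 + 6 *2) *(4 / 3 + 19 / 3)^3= 85169 / 9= 9463.22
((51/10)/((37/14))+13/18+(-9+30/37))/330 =-0.02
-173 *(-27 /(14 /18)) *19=798741 /7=114105.86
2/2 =1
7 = 7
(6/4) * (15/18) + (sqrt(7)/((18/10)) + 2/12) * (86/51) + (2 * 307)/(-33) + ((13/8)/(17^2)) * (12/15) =-9768091/572220 + 430 * sqrt(7)/459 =-14.59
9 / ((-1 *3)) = -3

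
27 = 27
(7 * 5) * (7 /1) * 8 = 1960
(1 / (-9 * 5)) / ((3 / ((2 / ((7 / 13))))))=-26 / 945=-0.03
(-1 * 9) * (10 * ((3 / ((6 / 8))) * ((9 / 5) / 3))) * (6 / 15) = -432 / 5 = -86.40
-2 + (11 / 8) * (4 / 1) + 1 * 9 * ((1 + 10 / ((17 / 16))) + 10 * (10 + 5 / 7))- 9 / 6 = 126139 / 119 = 1059.99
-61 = -61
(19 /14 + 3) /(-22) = -61 /308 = -0.20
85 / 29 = 2.93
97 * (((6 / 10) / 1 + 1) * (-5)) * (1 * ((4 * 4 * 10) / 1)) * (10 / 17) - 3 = -1241651 / 17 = -73038.29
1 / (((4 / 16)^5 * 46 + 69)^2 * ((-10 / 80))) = -2097152 / 1249693201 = -0.00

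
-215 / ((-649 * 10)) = 43 / 1298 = 0.03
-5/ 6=-0.83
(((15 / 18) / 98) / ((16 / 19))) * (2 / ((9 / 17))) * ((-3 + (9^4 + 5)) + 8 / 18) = 95399665 / 381024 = 250.38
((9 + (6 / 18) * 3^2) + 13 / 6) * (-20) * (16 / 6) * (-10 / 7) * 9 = 68000 / 7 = 9714.29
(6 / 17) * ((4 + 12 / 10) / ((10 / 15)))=234 / 85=2.75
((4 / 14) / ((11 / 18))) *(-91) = -468 / 11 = -42.55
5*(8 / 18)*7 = 140 / 9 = 15.56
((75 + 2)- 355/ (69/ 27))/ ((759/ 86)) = -122464/ 17457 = -7.02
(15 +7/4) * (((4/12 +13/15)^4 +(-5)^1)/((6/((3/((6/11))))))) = -1347973/30000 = -44.93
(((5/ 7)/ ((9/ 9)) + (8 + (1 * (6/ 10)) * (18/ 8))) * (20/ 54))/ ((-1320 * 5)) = -1409/ 2494800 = -0.00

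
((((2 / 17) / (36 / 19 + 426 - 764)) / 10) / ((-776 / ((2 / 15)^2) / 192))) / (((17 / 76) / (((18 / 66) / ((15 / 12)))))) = 92416 / 615376911875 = 0.00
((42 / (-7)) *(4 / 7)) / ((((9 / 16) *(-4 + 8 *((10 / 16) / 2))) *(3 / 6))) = 512 / 63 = 8.13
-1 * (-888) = 888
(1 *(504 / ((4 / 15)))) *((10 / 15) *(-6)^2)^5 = 15049359360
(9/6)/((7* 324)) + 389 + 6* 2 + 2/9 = 606649/1512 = 401.22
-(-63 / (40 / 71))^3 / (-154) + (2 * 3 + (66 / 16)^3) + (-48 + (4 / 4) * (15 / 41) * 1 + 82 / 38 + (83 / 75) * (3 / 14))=-69478640148573 / 7677824000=-9049.26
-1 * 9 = -9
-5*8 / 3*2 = -80 / 3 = -26.67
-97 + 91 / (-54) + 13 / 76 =-202151 / 2052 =-98.51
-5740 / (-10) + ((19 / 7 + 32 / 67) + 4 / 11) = 2979609 / 5159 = 577.56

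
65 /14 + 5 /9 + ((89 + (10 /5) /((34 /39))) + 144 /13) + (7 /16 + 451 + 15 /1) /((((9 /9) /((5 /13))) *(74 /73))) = 4690663013 /16484832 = 284.54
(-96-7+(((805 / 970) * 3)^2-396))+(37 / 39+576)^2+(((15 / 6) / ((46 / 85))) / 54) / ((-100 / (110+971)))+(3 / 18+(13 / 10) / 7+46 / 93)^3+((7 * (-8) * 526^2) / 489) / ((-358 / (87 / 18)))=17039738577400650925435253117 / 51200448533659784268000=332804.48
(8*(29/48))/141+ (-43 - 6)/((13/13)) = -41425/846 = -48.97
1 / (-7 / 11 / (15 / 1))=-165 / 7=-23.57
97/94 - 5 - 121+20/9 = -103843/846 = -122.75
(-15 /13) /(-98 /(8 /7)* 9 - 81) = 20 /14781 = 0.00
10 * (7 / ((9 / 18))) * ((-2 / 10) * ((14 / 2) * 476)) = -93296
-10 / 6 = -5 / 3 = -1.67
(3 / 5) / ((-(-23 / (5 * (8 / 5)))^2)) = -192 / 2645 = -0.07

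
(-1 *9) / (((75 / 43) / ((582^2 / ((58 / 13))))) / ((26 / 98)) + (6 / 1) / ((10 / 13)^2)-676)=0.01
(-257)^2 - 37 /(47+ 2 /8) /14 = 87382753 /1323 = 66048.94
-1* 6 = -6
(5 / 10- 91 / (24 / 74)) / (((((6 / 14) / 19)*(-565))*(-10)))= -447013 / 203400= -2.20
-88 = -88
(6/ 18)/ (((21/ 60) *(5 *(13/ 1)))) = 4/ 273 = 0.01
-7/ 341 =-0.02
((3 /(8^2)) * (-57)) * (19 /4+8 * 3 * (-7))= 111663 /256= 436.18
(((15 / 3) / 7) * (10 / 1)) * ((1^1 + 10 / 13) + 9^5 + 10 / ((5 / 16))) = 38403800 / 91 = 422019.78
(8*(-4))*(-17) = 544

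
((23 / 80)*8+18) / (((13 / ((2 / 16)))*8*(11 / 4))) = 0.01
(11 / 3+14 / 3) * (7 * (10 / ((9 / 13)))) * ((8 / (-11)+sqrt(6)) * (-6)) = 364000 / 99-45500 * sqrt(6) / 9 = -8706.76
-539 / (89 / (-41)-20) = 24.31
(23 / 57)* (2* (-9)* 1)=-138 / 19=-7.26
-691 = -691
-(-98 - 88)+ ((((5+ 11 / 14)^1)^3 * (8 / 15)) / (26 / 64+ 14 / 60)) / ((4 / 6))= 45095154 / 105301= 428.25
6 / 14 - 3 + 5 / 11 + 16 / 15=-1213 / 1155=-1.05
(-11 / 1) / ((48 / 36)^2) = -99 / 16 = -6.19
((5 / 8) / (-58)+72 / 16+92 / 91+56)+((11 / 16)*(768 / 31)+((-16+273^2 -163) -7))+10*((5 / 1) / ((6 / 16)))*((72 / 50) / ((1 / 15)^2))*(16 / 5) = 278362036959 / 1308944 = 212661.53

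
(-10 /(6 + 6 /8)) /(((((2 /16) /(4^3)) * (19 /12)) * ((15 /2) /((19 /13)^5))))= -4270358528 /10024911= -425.97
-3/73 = -0.04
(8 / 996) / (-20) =-1 / 2490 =-0.00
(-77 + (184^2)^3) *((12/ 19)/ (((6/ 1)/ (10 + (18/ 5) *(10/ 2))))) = 2173176324812584/ 19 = 114377701305925.47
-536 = -536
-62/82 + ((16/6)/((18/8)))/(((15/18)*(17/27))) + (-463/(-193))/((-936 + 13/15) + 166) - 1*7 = -42682191603/7759843885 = -5.50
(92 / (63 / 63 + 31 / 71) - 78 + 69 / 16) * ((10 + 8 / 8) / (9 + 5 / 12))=-86603 / 7684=-11.27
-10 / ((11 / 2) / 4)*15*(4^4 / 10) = -2792.73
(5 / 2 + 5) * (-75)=-1125 / 2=-562.50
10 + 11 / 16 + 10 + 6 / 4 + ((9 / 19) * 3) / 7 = 47647 / 2128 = 22.39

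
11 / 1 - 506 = -495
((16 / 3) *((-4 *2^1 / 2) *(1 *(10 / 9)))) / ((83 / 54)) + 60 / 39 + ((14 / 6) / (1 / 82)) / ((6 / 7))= 2032891 / 9711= 209.34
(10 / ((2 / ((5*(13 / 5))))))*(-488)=-31720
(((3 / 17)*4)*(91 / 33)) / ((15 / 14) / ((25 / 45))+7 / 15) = 76440 / 94061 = 0.81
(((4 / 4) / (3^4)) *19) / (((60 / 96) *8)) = 19 / 405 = 0.05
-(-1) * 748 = 748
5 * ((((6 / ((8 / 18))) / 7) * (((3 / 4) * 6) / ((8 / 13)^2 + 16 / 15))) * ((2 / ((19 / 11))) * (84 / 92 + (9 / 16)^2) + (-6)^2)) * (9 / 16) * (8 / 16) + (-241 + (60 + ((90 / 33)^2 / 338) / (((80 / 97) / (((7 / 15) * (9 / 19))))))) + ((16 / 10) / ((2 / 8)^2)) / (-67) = 169345460864558170627 / 1257974284173967360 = 134.62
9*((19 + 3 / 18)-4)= 273 / 2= 136.50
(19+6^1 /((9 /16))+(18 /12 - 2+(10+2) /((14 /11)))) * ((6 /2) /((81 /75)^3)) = 25328125 /275562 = 91.91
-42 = -42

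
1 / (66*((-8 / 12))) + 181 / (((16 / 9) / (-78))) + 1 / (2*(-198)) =-6289589 / 792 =-7941.40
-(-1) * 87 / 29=3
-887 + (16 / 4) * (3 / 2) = -881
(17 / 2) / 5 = 17 / 10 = 1.70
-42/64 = -21/32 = -0.66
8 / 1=8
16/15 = 1.07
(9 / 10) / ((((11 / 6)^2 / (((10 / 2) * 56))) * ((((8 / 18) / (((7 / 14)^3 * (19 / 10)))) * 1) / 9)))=872613 / 2420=360.58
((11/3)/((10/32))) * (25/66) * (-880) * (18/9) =-7822.22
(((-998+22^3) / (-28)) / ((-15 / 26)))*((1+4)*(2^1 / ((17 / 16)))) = 2007200 / 357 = 5622.41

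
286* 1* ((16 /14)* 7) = 2288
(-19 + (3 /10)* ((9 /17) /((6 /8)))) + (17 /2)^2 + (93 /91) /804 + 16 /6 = 87266813 /1554735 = 56.13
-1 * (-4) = 4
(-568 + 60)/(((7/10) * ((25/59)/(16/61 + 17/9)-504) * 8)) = 44246165/245731437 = 0.18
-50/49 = -1.02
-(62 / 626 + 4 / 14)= -0.38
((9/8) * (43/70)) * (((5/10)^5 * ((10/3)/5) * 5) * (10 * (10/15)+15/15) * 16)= 989/112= 8.83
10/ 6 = 5/ 3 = 1.67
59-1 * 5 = 54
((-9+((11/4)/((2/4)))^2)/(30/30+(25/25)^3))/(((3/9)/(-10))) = -1275/4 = -318.75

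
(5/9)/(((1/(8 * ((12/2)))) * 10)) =8/3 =2.67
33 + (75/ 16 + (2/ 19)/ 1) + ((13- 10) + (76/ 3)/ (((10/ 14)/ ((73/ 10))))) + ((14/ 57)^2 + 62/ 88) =4295317469/ 14295600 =300.46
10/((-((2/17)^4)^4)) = -243305959378334342405/32768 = -7425108623606394.73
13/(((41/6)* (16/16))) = 78/41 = 1.90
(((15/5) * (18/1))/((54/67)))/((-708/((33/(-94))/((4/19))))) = 14003/88736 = 0.16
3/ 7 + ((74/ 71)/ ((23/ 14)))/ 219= 1080133/ 2503389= 0.43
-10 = -10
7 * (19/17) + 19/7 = 1254/119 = 10.54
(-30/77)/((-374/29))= 435/14399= 0.03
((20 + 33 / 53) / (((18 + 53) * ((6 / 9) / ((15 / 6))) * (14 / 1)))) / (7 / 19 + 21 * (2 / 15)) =1557525 / 63429128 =0.02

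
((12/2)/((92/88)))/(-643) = -132/14789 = -0.01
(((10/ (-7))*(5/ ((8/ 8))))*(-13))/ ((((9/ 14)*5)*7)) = 260/ 63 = 4.13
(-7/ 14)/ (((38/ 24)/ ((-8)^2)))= -384/ 19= -20.21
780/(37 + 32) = 260/23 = 11.30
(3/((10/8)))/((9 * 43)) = 4/645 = 0.01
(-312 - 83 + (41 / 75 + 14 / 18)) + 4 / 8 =-176929 / 450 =-393.18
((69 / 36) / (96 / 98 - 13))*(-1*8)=2254 / 1767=1.28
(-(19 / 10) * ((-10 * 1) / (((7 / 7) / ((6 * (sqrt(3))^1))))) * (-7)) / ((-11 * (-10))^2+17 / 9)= -7182 * sqrt(3) / 108917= -0.11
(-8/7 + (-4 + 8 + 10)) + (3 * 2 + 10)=202/7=28.86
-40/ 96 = -5/ 12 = -0.42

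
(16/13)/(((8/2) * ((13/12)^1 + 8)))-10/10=-1369/1417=-0.97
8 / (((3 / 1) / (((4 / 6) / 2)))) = 8 / 9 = 0.89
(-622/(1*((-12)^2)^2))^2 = 96721/107495424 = 0.00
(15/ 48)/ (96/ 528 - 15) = -55/ 2608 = -0.02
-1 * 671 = -671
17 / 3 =5.67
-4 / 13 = -0.31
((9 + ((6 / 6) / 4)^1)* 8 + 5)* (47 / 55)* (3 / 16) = 11139 / 880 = 12.66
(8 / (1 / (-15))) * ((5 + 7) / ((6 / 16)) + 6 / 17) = -66000 / 17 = -3882.35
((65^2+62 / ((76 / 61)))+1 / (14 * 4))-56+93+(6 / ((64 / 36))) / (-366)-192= 534779337 / 129808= 4119.77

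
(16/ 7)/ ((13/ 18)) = 288/ 91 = 3.16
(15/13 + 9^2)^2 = 1140624/169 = 6749.25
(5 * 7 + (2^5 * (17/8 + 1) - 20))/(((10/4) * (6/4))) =92/3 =30.67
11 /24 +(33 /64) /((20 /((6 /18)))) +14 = 55553 /3840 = 14.47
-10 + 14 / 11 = -96 / 11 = -8.73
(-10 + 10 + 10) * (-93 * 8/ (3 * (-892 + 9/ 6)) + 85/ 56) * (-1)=-895805/ 49868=-17.96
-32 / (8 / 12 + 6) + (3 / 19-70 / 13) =-12383 / 1235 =-10.03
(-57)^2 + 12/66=35741/11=3249.18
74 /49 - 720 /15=-2278 /49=-46.49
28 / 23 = 1.22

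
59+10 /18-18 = 374 /9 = 41.56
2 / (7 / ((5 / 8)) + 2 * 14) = 5 / 98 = 0.05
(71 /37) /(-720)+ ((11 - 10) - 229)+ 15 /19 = -115006229 /506160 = -227.21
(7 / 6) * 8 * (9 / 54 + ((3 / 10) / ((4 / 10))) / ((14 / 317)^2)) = 904793 / 252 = 3590.45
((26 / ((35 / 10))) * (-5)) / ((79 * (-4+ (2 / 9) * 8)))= 117 / 553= 0.21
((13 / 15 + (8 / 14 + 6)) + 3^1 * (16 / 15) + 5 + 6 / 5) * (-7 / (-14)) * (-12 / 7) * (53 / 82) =-93704 / 10045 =-9.33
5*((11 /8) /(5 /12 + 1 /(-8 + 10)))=15 /2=7.50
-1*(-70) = 70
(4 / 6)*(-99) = -66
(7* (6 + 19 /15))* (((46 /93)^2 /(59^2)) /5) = 1614508 /2258037675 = 0.00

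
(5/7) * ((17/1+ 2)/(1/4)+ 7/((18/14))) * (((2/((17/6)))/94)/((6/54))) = 21990/5593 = 3.93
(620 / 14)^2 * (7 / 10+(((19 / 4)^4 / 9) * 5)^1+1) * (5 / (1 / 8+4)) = 676360.17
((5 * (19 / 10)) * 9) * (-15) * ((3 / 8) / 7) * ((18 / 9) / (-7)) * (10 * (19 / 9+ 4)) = 235125 / 196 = 1199.62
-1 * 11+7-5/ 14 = -61/ 14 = -4.36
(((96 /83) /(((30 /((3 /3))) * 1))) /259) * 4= 64 /107485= 0.00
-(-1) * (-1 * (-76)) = 76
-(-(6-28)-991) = 969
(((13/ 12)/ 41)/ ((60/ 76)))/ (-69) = -247/ 509220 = -0.00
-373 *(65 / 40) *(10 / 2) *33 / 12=-266695 / 32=-8334.22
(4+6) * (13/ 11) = 130/ 11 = 11.82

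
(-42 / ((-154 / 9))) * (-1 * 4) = -9.82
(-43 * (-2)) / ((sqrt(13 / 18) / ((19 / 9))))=1634 * sqrt(26) / 39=213.64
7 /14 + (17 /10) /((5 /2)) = 59 /50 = 1.18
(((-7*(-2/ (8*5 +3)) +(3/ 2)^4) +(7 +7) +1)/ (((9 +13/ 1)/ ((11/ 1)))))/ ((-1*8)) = -14027/ 11008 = -1.27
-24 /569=-0.04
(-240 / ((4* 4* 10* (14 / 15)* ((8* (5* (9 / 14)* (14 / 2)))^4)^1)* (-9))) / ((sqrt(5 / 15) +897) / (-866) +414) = 433* sqrt(3) / 1127794326859444608000 +51617497 / 125310480762160512000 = 0.00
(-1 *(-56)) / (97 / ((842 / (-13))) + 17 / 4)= 20.35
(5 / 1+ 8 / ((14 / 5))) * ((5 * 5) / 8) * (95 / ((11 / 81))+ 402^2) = 223167375 / 56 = 3985131.70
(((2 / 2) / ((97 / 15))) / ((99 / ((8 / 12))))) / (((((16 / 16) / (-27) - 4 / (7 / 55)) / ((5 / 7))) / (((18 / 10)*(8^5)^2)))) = -289910292480 / 6345449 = -45687.91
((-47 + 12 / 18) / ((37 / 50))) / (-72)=3475 / 3996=0.87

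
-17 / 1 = -17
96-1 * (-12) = 108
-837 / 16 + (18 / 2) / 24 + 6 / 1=-735 / 16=-45.94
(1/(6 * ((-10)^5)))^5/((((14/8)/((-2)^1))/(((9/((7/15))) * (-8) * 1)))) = -1/441000000000000000000000000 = -0.00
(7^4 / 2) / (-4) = -2401 / 8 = -300.12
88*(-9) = -792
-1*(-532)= 532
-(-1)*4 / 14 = 2 / 7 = 0.29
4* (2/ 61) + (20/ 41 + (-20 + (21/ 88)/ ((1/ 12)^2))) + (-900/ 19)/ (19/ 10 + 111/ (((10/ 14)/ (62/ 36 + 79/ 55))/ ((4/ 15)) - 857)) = -99601028209294/ 8459448754031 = -11.77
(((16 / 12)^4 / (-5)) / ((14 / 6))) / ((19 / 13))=-3328 / 17955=-0.19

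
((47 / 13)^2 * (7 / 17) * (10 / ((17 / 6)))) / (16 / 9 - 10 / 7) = 29225070 / 537251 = 54.40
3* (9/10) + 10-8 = 47/10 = 4.70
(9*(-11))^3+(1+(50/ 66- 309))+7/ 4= -128119793/ 132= -970604.49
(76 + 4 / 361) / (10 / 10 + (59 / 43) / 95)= 52675 / 703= 74.93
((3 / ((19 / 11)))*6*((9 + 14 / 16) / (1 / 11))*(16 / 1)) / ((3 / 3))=344124 / 19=18111.79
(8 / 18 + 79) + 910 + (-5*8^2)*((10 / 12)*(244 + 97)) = -809495 / 9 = -89943.89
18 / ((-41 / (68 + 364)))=-7776 / 41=-189.66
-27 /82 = -0.33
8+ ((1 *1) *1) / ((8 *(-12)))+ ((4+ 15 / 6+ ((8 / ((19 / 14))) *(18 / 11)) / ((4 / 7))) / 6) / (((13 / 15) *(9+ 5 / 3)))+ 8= 17122165 / 1043328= 16.41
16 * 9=144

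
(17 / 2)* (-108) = -918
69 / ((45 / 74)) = 1702 / 15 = 113.47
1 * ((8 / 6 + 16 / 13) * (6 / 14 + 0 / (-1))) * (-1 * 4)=-400 / 91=-4.40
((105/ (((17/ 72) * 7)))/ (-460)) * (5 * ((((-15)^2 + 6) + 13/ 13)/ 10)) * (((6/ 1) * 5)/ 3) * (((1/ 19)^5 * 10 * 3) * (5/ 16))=-587250/ 968154709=-0.00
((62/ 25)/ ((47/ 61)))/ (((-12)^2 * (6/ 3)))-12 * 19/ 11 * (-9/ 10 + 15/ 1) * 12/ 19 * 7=-2404784959/ 1861200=-1292.06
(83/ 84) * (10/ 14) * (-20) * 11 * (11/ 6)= -284.67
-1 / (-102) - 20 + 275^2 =7711711 / 102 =75605.01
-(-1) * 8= 8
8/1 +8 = 16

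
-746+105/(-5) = -767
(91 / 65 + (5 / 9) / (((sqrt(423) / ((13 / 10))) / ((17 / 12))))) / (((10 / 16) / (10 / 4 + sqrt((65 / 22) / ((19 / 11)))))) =(sqrt(2470) + 95) * (1105 * sqrt(47) + 213192) / 3616650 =8.83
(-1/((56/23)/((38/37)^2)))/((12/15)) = -41515/76664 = -0.54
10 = 10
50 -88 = -38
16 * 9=144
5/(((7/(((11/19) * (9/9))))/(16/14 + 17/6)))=9185/5586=1.64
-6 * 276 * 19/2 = -15732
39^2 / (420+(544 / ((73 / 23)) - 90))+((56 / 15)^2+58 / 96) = 1157935051 / 65883600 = 17.58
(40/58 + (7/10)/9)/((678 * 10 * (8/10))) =2003/14156640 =0.00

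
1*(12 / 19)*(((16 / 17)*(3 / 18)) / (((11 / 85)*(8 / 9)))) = 180 / 209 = 0.86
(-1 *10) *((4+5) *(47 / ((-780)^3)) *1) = 47 / 5272800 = 0.00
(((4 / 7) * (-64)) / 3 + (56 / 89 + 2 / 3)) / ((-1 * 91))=0.12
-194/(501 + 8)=-194/509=-0.38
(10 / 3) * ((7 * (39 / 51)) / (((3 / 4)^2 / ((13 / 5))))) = 37856 / 459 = 82.47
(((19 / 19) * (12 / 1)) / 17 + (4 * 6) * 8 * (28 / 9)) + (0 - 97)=25553 / 51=501.04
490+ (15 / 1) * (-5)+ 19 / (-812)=336961 / 812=414.98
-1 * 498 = -498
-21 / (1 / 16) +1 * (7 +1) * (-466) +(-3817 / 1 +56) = -7825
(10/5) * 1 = 2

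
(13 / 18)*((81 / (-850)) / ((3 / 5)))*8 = -78 / 85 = -0.92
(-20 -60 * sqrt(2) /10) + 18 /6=-17 -6 * sqrt(2)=-25.49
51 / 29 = 1.76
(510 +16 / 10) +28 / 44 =28173 / 55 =512.24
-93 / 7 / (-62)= 3 / 14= 0.21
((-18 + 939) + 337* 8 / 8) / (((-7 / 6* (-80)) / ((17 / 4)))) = 32079 / 560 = 57.28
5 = 5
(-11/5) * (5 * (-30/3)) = 110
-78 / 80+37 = 1441 / 40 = 36.02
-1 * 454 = -454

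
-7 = -7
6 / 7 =0.86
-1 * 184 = -184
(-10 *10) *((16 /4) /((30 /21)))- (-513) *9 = 4337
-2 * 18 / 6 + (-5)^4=619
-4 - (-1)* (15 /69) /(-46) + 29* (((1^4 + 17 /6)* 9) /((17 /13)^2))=88833454 /152881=581.06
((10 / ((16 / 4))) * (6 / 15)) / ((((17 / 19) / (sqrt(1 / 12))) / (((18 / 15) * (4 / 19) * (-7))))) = -0.57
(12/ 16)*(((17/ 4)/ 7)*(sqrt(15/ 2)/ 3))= 0.42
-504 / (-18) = 28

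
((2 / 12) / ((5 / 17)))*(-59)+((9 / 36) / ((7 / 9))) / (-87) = -407263 / 12180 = -33.44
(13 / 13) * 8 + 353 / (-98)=431 / 98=4.40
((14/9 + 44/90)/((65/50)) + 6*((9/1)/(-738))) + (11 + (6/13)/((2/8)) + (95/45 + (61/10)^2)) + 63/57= 499208503/9114300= 54.77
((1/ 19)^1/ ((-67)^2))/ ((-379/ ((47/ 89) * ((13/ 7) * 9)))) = -5499/ 20138655047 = -0.00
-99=-99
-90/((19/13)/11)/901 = -12870/17119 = -0.75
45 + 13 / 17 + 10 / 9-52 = -784 / 153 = -5.12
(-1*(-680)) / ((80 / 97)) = 1649 / 2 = 824.50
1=1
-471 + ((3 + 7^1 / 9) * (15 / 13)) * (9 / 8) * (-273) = -7239 / 4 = -1809.75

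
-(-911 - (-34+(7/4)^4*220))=188183/64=2940.36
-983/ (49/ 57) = -56031/ 49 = -1143.49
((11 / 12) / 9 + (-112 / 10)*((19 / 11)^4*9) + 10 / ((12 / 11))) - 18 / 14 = -49213636529 / 55342980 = -889.25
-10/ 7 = -1.43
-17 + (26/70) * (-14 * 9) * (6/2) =-787/5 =-157.40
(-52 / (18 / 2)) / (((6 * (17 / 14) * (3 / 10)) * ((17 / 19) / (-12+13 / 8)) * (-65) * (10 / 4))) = -22078 / 117045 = -0.19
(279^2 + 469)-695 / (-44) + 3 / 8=78326.17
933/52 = 17.94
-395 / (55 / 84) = -6636 / 11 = -603.27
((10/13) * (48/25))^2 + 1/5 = 10061/4225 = 2.38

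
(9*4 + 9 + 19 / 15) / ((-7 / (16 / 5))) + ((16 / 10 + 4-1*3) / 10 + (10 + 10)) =-187 / 210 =-0.89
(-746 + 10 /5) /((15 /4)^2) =-3968 /75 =-52.91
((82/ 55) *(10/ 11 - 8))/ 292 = -1599/ 44165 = -0.04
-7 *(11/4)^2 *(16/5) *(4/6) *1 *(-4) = 6776/15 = 451.73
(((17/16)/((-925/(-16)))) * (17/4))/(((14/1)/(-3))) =-867/51800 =-0.02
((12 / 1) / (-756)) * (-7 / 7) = 1 / 63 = 0.02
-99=-99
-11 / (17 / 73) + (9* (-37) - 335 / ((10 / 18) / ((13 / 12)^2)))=-295915 / 272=-1087.92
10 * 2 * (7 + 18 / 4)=230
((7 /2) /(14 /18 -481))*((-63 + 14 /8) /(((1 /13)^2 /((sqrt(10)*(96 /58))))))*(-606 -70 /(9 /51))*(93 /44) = -182429105040*sqrt(10) /689359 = -836852.04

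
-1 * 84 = -84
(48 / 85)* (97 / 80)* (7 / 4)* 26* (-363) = -11308.94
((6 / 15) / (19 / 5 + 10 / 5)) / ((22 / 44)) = 4 / 29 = 0.14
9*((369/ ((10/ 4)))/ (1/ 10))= 13284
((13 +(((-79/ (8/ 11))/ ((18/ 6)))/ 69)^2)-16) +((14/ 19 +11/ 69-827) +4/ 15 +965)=35545168007/ 260521920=136.44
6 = 6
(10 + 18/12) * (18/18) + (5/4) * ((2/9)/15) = 311/27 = 11.52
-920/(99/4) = -3680/99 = -37.17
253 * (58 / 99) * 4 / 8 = 667 / 9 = 74.11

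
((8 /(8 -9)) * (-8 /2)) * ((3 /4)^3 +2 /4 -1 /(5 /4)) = 39 /10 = 3.90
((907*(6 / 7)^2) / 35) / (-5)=-32652 / 8575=-3.81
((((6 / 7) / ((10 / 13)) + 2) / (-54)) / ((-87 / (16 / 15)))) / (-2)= -436 / 1233225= -0.00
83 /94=0.88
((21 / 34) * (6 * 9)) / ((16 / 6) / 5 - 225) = -1215 / 8177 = -0.15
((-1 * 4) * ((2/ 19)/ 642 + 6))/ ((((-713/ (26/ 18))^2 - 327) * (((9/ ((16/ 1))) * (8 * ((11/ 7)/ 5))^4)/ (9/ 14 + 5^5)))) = -58016293868771875/ 4230217456076544768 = -0.01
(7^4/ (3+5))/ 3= 2401/ 24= 100.04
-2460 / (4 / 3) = -1845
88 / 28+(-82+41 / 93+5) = -47794 / 651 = -73.42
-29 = -29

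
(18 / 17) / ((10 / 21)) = 189 / 85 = 2.22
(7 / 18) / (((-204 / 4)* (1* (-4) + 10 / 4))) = 7 / 1377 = 0.01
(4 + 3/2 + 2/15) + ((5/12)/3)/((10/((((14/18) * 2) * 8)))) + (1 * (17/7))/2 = 19903/2835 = 7.02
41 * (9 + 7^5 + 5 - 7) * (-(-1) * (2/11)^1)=1378748/11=125340.73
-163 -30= -193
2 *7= 14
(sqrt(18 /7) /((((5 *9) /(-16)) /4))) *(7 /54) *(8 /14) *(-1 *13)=2.20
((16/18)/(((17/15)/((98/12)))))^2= 960400/23409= 41.03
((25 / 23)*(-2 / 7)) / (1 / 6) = -300 / 161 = -1.86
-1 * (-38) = 38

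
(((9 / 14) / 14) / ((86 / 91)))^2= 13689 / 5798464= 0.00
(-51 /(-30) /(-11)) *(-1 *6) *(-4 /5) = -204 /275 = -0.74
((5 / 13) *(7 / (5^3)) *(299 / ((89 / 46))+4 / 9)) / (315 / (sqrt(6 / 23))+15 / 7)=0.01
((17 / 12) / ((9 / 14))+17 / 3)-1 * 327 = -17233 / 54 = -319.13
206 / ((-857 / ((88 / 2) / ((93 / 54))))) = -163152 / 26567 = -6.14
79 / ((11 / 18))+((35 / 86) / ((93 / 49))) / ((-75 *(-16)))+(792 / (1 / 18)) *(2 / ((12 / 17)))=855595331453 / 21114720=40521.27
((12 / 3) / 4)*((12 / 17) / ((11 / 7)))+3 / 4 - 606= -452391 / 748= -604.80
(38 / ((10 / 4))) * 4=304 / 5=60.80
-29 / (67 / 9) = -261 / 67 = -3.90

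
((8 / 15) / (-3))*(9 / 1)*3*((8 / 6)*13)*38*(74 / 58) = -584896 / 145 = -4033.77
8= 8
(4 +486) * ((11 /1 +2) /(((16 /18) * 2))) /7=4095 /8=511.88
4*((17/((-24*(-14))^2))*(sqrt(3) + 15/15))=17/28224 + 17*sqrt(3)/28224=0.00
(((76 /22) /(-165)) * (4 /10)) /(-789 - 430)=76 /11062425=0.00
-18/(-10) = 9/5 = 1.80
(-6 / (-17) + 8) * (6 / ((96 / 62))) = 2201 / 68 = 32.37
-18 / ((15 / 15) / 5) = -90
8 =8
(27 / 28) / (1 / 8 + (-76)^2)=18 / 107821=0.00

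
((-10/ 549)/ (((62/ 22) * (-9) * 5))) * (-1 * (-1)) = 22/ 153171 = 0.00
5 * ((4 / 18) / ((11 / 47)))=4.75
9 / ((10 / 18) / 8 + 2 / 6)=648 / 29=22.34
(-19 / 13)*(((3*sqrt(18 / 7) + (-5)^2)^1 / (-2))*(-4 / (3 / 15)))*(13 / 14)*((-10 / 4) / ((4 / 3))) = 12825*sqrt(14) / 392 + 35625 / 56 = 758.58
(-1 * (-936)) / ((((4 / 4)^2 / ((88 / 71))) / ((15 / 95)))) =247104 / 1349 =183.18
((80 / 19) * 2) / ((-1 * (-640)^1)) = 1 / 76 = 0.01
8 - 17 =-9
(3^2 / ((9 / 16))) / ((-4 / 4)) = -16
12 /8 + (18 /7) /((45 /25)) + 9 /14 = 25 /7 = 3.57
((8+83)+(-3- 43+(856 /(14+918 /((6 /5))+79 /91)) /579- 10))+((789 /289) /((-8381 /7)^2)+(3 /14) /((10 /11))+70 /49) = 535222556829842149393 /14597171238000744540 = 36.67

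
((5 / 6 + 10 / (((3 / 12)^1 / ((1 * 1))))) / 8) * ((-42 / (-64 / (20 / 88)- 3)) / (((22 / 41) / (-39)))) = -13711425 / 250448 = -54.75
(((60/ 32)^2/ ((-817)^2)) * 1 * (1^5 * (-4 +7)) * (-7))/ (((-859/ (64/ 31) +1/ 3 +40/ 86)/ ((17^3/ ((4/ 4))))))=69641775/ 53221366127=0.00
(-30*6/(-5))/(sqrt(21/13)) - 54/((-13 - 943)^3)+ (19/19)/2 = 218430731/436861408+ 12*sqrt(273)/7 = 28.82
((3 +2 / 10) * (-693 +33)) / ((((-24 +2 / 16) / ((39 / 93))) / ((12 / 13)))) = 202752 / 5921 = 34.24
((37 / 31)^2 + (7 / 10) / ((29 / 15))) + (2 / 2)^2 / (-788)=39207833 / 21960772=1.79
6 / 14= 3 / 7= 0.43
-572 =-572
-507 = -507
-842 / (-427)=842 / 427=1.97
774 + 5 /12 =9293 /12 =774.42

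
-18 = -18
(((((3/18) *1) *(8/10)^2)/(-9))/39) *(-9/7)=8/20475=0.00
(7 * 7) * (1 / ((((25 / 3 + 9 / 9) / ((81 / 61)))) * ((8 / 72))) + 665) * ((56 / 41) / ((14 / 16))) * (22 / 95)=2804049248 / 237595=11801.80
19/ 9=2.11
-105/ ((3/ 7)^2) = -1715/ 3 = -571.67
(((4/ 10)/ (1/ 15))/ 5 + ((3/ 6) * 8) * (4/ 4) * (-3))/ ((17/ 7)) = -378/ 85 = -4.45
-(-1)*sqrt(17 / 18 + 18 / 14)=sqrt(3934) / 42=1.49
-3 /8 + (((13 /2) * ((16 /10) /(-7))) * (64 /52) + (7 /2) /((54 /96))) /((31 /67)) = 712529 /78120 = 9.12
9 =9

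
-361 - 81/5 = -377.20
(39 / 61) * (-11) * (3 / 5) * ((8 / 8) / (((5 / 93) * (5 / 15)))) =-359073 / 1525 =-235.46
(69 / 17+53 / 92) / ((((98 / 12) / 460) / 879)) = 191156130 / 833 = 229479.15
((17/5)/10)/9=17/450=0.04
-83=-83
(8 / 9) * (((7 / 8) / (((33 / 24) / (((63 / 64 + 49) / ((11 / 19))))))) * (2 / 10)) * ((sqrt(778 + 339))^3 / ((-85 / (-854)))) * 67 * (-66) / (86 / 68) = -13596331095151 * sqrt(1117) / 35475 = -12809315253.49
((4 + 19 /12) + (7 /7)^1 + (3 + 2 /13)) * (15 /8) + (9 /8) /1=8063 /416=19.38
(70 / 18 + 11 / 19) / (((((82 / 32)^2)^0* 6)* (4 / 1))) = 191 / 1026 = 0.19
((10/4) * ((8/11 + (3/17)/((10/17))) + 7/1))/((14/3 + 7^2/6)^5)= 1716552/29774625727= 0.00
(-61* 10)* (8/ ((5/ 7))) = -6832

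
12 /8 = 3 /2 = 1.50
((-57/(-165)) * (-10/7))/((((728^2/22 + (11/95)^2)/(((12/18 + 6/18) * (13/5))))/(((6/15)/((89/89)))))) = -356668/16740878917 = -0.00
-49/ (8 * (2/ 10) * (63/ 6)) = -35/ 12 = -2.92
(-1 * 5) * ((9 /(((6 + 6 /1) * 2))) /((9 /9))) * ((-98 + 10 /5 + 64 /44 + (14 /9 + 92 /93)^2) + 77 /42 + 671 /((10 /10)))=-1096.43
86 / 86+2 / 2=2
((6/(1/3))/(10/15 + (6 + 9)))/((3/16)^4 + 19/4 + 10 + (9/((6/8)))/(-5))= 17694720/190220891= 0.09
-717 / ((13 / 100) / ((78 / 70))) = -43020 / 7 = -6145.71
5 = 5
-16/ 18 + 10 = 82/ 9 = 9.11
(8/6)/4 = 0.33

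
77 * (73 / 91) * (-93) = -74679 / 13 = -5744.54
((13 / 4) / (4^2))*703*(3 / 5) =27417 / 320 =85.68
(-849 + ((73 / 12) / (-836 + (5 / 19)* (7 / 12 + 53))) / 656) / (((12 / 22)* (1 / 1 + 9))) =-1148041492169 / 7375788480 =-155.65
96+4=100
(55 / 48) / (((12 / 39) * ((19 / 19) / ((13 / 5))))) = 1859 / 192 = 9.68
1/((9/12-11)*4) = -1/41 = -0.02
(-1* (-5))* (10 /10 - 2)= -5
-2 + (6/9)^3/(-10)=-274/135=-2.03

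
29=29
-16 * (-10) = 160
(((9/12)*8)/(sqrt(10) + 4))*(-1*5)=-20 + 5*sqrt(10)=-4.19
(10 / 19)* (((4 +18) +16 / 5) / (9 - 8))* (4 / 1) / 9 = 5.89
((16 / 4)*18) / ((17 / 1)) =72 / 17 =4.24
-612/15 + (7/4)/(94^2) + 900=151837859/176720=859.20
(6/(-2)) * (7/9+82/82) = -16/3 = -5.33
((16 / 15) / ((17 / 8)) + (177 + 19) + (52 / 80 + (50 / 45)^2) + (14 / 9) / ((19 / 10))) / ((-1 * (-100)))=20847227 / 10465200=1.99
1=1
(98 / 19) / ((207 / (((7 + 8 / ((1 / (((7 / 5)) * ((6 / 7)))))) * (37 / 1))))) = 300958 / 19665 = 15.30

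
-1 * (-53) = 53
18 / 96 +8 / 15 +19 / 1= 4733 / 240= 19.72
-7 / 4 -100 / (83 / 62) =-25381 / 332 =-76.45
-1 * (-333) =333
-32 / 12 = -8 / 3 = -2.67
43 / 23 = 1.87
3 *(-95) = -285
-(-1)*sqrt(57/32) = sqrt(114)/8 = 1.33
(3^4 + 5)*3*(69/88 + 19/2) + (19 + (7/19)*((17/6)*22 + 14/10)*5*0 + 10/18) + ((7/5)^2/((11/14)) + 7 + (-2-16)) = 2397911/900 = 2664.35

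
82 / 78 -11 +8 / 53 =-9.80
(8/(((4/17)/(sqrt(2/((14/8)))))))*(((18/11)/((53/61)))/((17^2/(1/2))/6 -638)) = -223992*sqrt(14)/6631625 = -0.13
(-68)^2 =4624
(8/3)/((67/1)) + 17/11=3505/2211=1.59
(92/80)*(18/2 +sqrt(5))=12.92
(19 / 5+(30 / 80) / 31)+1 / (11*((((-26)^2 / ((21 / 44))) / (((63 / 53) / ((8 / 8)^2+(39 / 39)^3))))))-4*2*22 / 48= 2345951903 / 16126899360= 0.15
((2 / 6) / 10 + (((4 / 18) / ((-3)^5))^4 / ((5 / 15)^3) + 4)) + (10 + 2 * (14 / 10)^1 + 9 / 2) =18075490334800 / 847288609443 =21.33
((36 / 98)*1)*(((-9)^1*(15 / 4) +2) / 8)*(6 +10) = -1143 / 49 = -23.33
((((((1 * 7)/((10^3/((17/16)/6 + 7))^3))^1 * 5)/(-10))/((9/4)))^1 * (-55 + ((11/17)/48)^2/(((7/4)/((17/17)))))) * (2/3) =20962250255629111/994117681152000000000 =0.00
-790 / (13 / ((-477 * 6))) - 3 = 173918.54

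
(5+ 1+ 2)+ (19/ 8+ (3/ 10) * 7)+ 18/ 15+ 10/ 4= 647/ 40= 16.18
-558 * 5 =-2790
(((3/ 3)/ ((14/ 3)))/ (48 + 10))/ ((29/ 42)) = 9/ 1682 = 0.01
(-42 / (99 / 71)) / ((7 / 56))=-7952 / 33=-240.97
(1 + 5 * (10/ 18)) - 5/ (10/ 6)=7/ 9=0.78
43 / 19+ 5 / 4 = 267 / 76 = 3.51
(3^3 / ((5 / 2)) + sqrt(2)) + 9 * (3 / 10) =sqrt(2) + 27 / 2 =14.91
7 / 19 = 0.37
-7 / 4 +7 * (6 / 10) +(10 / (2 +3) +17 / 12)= 88 / 15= 5.87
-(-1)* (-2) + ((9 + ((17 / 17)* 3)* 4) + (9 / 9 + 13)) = 33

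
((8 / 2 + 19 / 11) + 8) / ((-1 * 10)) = -151 / 110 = -1.37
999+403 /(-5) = 4592 /5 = 918.40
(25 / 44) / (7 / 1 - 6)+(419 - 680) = -11459 / 44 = -260.43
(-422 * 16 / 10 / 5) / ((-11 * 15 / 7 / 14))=330848 / 4125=80.21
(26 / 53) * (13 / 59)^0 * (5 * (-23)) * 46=-137540 / 53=-2595.09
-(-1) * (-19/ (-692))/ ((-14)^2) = 19/ 135632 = 0.00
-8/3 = -2.67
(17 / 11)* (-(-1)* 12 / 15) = 68 / 55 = 1.24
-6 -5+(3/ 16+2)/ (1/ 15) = 349/ 16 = 21.81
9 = 9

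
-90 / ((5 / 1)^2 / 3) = -54 / 5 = -10.80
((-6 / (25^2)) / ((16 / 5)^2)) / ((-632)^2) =-3 / 1278156800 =-0.00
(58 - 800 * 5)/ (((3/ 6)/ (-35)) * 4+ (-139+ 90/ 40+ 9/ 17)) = 9381960/ 324341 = 28.93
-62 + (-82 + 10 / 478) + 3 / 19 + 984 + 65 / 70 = 841.11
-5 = -5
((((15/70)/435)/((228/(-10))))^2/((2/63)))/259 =1/17613715616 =0.00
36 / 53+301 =15989 / 53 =301.68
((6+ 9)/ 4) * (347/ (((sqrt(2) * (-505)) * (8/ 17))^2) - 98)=-9596799951/ 26114560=-367.49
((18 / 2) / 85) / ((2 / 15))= 27 / 34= 0.79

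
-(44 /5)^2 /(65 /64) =-123904 /1625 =-76.25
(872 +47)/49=919/49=18.76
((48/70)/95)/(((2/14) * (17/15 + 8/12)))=8/285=0.03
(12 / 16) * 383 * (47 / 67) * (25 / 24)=450025 / 2144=209.90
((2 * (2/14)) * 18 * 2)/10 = 36/35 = 1.03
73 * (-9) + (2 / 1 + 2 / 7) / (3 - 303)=-344929 / 525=-657.01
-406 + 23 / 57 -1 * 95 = -28534 / 57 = -500.60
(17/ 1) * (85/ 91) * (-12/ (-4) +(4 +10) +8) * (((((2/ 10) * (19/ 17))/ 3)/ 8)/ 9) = 8075/ 19656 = 0.41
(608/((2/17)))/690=2584/345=7.49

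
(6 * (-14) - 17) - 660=-761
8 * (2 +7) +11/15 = 1091/15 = 72.73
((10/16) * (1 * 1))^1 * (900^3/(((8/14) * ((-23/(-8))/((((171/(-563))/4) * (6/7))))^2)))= 479625502500000/1173736207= 408631.43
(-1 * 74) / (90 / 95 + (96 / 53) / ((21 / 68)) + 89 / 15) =-7824390 / 1347691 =-5.81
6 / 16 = 3 / 8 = 0.38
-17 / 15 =-1.13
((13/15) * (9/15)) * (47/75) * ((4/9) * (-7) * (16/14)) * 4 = -78208/16875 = -4.63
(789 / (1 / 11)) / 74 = 8679 / 74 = 117.28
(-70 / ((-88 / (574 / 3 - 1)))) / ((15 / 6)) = 3997 / 66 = 60.56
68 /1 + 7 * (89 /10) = 1303 /10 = 130.30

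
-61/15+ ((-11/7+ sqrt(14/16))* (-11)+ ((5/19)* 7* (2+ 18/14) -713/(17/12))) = -16415621/33915 -11* sqrt(14)/4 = -494.31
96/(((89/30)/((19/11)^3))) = 19753920/118459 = 166.76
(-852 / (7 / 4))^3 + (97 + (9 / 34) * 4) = -115399590.90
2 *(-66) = -132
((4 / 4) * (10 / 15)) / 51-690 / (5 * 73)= -20968 / 11169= -1.88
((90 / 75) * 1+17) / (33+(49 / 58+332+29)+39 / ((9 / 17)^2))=142506 / 4181165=0.03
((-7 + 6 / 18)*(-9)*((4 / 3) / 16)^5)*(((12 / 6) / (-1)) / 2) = -5 / 20736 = -0.00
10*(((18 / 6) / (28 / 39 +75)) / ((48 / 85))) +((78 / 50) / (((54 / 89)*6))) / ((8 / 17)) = 102835057 / 63784800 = 1.61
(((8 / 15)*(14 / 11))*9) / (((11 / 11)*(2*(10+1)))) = 168 / 605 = 0.28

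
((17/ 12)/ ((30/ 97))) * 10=1649/ 36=45.81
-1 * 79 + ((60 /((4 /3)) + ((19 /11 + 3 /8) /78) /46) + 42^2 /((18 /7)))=205865273 /315744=652.00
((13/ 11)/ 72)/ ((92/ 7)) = 91/ 72864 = 0.00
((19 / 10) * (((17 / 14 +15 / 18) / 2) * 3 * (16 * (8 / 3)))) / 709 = 26144 / 74445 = 0.35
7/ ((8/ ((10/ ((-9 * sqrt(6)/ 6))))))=-35 * sqrt(6)/ 36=-2.38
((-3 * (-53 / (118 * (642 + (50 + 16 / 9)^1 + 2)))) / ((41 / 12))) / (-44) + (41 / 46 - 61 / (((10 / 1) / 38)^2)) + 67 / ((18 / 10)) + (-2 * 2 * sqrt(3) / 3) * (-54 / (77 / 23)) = -1453344630089477 / 1724574525300 + 1656 * sqrt(3) / 77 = -805.48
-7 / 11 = -0.64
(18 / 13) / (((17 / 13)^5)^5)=9770413866738669229888716498 / 5770627412348402378939569991057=0.00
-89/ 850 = -0.10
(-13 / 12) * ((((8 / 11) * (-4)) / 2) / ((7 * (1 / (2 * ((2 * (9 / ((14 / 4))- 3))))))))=-208 / 539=-0.39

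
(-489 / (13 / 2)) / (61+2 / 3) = -2934 / 2405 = -1.22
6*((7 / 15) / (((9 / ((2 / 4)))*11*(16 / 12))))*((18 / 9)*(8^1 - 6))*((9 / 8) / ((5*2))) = 21 / 4400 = 0.00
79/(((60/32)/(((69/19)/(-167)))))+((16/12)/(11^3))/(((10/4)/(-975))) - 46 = -998947706/21116315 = -47.31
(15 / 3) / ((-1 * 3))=-1.67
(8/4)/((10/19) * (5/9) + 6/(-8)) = -1368/313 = -4.37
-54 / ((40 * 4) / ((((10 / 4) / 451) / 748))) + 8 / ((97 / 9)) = 0.74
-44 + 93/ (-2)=-181/ 2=-90.50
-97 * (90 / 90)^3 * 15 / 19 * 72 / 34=-52380 / 323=-162.17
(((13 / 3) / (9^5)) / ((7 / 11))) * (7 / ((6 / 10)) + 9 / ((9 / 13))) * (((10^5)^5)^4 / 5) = 5689114259962199808767913000000000000000000000000000000000000000000000000000000000000000000000000.00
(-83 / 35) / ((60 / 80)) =-332 / 105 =-3.16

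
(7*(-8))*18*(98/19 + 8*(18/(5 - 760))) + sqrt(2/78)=-71824032/14345 + sqrt(39)/39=-5006.74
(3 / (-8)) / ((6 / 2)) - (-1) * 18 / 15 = 43 / 40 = 1.08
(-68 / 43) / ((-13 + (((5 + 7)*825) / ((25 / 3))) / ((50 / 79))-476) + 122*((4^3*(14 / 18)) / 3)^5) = -24393141900 / 2366803994958340901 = -0.00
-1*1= -1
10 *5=50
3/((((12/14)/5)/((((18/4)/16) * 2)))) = 315/32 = 9.84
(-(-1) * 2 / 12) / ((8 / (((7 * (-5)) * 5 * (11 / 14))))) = -275 / 96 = -2.86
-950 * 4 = -3800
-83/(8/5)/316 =-415/2528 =-0.16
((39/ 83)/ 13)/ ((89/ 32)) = 96/ 7387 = 0.01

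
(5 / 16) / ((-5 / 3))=-3 / 16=-0.19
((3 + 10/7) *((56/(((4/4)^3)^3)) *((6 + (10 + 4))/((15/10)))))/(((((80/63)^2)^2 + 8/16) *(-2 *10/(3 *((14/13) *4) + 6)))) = -1281408859584/1269748493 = -1009.18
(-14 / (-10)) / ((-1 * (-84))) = 1 / 60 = 0.02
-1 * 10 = -10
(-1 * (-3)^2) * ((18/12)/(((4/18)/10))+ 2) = -1251/2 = -625.50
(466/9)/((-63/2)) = -932/567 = -1.64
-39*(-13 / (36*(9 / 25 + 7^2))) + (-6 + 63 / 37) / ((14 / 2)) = -1260197 / 3835272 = -0.33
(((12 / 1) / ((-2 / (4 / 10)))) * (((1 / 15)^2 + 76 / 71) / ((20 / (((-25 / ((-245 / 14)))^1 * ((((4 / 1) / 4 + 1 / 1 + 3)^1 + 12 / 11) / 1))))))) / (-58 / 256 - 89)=3824896 / 304084125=0.01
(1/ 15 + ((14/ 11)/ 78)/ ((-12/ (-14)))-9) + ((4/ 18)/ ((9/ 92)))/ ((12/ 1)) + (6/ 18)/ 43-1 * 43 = -772762687/ 14942070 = -51.72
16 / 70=8 / 35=0.23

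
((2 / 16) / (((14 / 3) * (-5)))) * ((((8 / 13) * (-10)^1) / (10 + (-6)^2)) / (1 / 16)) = 24 / 2093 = 0.01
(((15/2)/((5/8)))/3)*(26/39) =8/3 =2.67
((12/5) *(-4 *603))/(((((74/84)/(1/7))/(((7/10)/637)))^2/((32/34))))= -4167936/24090464125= -0.00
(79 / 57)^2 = 6241 / 3249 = 1.92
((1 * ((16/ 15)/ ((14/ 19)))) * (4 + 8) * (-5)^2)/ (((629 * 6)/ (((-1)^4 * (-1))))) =-1520/ 13209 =-0.12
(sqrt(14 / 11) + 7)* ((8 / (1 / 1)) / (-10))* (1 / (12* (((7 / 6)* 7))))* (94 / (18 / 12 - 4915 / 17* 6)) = 6392* sqrt(154) / 158813655 + 6392 / 2062515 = 0.00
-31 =-31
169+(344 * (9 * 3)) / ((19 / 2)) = 21787 / 19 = 1146.68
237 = 237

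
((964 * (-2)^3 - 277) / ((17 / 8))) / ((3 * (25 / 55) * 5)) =-234344 / 425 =-551.40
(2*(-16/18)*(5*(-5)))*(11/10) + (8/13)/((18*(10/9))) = 48.92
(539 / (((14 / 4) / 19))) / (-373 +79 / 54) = -158004 / 20063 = -7.88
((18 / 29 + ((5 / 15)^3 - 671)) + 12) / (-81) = 515482 / 63423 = 8.13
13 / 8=1.62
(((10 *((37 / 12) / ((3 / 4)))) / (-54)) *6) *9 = -370 / 9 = -41.11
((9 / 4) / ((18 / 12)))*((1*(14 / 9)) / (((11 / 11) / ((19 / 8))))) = 133 / 24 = 5.54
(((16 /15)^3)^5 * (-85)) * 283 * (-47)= 260695151857186417672192 /87578778076171875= 2976693.19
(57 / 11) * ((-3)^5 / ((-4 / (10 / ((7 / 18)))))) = 623295 / 77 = 8094.74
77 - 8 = 69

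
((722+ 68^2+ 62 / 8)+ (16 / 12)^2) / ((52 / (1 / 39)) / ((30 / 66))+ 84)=963995 / 818208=1.18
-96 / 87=-32 / 29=-1.10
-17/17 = -1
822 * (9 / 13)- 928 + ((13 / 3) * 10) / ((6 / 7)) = -36079 / 117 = -308.37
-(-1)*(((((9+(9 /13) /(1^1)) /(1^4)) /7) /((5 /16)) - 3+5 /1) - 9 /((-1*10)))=953 /130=7.33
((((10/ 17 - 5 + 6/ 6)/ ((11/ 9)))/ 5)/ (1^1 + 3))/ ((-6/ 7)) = 609/ 3740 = 0.16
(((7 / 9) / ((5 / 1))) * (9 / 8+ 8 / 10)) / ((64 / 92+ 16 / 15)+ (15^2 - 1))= 12397 / 9346560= 0.00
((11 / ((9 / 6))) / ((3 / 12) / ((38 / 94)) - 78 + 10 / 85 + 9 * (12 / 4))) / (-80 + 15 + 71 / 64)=1819136 / 796631247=0.00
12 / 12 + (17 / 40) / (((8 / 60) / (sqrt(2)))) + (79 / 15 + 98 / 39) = 51 * sqrt(2) / 16 + 1712 / 195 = 13.29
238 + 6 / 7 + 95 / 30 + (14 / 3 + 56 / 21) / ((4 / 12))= 11089 / 42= 264.02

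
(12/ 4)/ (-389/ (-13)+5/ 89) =1157/ 11562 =0.10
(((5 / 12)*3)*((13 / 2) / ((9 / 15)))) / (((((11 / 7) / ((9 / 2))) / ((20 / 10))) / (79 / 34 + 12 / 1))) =3323775 / 2992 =1110.89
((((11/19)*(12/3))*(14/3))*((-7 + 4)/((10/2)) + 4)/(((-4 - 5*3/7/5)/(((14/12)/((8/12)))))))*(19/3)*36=-513128/155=-3310.50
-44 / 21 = -2.10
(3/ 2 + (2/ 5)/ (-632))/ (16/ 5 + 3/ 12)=103/ 237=0.43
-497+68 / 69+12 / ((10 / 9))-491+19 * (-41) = -605549 / 345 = -1755.21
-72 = -72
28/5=5.60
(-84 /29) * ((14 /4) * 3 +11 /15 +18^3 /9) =-276878 /145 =-1909.50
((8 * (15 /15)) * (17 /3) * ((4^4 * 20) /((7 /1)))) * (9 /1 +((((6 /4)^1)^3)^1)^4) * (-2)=-64407900 /7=-9201128.57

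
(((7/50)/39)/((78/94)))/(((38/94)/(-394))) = -3046211/722475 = -4.22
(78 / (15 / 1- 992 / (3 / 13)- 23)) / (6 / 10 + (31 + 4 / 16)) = -9 / 15827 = -0.00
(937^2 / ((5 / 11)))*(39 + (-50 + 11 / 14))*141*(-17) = 47290934758.41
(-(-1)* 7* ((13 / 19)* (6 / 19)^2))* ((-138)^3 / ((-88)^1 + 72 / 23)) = 6188124033 / 418399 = 14790.01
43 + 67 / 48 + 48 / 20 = 11231 / 240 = 46.80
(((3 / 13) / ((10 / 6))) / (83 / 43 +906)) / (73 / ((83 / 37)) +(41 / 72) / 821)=1898736552 / 405176066523475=0.00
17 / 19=0.89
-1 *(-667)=667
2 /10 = 1 /5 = 0.20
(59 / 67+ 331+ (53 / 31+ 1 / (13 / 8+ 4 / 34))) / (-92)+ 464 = 20848633361 / 45286908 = 460.37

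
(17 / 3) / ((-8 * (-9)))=0.08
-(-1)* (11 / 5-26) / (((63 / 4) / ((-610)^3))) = 3086941600 / 9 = 342993511.11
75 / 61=1.23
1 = 1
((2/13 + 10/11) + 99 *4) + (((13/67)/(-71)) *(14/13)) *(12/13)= 270100612/680251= 397.06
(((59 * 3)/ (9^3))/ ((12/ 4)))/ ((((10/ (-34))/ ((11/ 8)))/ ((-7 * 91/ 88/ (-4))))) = -638911/ 933120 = -0.68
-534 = -534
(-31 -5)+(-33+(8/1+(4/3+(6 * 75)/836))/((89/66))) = -104300/1691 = -61.68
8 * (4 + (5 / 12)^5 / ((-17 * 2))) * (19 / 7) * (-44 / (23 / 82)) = -289958053363 / 21282912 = -13623.98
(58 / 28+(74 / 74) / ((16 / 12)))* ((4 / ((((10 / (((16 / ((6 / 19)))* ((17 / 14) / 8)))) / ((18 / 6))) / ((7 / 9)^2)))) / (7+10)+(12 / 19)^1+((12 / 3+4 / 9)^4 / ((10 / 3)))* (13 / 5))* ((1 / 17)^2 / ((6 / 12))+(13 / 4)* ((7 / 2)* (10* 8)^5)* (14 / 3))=377858282913726342053413 / 2521851570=149833672769934.81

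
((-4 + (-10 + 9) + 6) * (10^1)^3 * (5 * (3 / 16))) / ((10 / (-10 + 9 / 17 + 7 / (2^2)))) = -196875 / 272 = -723.81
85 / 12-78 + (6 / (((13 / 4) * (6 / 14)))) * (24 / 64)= -10811 / 156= -69.30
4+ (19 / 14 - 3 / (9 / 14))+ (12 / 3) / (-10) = 61 / 210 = 0.29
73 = 73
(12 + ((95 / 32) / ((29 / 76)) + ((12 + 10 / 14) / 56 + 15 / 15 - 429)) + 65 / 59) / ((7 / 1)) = -136453369 / 2347492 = -58.13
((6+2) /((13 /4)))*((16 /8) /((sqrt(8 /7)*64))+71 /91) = sqrt(14) /52+2272 /1183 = 1.99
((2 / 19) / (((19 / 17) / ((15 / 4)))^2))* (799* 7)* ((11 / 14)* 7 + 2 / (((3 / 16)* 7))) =5108905875 / 109744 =46552.94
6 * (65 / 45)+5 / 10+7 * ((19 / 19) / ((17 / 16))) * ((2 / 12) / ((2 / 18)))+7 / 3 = 21.38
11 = 11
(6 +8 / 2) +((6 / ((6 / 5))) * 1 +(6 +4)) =25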